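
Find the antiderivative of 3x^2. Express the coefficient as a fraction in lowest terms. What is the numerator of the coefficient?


Apply the power rule for integration:
integral of ax^n dx = a/(n+1) * x^(n+1) + C
integral of 3x^2 dx
= 3/3 * x^3 + C
= 1 * x^3 + C
The coefficient in lowest terms is 1 = 1/1, so its numerator is 1

1


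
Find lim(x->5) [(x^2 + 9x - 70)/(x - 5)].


Direct substitution gives 0/0, so we factor the numerator.
Factor: (x^2 + 9x - 70) = (x - 5)(x + 14)
Cancel the common factor (x - 5):
(x^2 + 9x - 70)/(x - 5) = (x + 14)
Now substitute x = 5:
= (5) - (-14) = 19

19


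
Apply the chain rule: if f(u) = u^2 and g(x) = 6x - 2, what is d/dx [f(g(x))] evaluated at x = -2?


Using the chain rule: (f(g(x)))' = f'(g(x)) * g'(x)
First, find g(-2):
g(-2) = 6 * (-2) - 2 = -14
Next, f'(u) = 2u
And g'(x) = 6
So f'(g(-2)) * g'(-2)
= 2 * (-14) * 6
= -168

-168


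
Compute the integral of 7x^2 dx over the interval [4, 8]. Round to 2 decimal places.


Find the antiderivative of 7x^2:
F(x) = 7/3 * x^3
Apply the Fundamental Theorem of Calculus:
F(8) - F(4)
= 7/3 * 8^3 - 7/3 * 4^3
= 7/3 * (512 - 64)
= 7/3 * 448
= 3136/3 ≈ 1045.33

1045.33


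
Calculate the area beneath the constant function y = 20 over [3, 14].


The area under a constant function y = 20 is a rectangle.
Width = 14 - 3 = 11
Height = 20
Area = width * height
= 11 * 20
= 220

220


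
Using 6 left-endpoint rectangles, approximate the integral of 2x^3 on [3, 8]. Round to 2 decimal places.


Left Riemann sum uses left endpoints of each subinterval.
Interval: [3, 8], n = 6
dx = (8 - 3) / 6 = 5/6
Left endpoints: [3, 23/6, 14/3, 11/2, 19/3, 43/6]
f values: [54, 12167/108, 5488/27, 1331/4, 13718/27, 79507/108]
Sum = dx * (sum of f values)
= 5/6 * 23363/12
= 116815/72 ≈ 1622.43

1622.43


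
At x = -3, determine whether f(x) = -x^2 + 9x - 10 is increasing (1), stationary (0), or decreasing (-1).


Compute f'(x) to determine behavior:
f'(x) = -2x + 9
f'(-3) = -2 * (-3) + 9
= 6 + 9
= 15
Since f'(-3) > 0, the function is increasing (1)

1


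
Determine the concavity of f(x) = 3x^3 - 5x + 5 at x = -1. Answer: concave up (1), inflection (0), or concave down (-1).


Concavity is determined by the sign of f''(x).
f(x) = 3x^3 - 5x + 5
f'(x) = 9x^2 - 5
f''(x) = 18x
f''(-1) = 18 * (-1) + 0
= -18 + 0
= -18
Since f''(-1) < 0, the function is concave down (-1)

-1


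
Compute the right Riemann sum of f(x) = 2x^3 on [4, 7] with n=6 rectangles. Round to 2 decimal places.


Right Riemann sum uses right endpoints of each subinterval.
Interval: [4, 7], n = 6
dx = (7 - 4) / 6 = 1/2
Right endpoints: [9/2, 5, 11/2, 6, 13/2, 7]
f values: [729/4, 250, 1331/4, 432, 2197/4, 686]
Sum = dx * (sum of f values)
= 1/2 * 9729/4
= 9729/8 ≈ 1216.13

1216.13


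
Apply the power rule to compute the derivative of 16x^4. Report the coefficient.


We apply the power rule: d/dx [ax^n] = a*n * x^(n-1)
d/dx [16x^4]
= 16 * 4 * x^(4-1)
= 64x^3
The coefficient is 64

64


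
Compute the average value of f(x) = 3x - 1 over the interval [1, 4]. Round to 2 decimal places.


Average value = 1/(b-a) * integral from a to b of f(x) dx
First compute the integral of 3x - 1:
F(x) = (3/2)x^2 - x
F(4) = 3/2 * 16 - 1 * 4 = 20
F(1) = 3/2 * 1 - 1 * 1 = 1/2
Integral = 20 - 1/2 = 39/2
Average = (39/2) / (4 - 1) = (39/2) / 3
= 13/2 = 6.50

6.50


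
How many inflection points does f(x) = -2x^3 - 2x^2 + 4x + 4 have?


Inflection points occur where f''(x) = 0 and concavity changes.
f(x) = -2x^3 - 2x^2 + 4x + 4
f'(x) = -6x^2 - 4x + 4
f''(x) = -12x - 4
Set f''(x) = 0:
-12x - 4 = 0
x = 4 / (-12) = -1/3
Since f''(x) is linear (degree 1), it changes sign at this point.
Therefore there is exactly 1 inflection point.

1


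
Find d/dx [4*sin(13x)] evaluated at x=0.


Apply the chain rule to differentiate 4*sin(13x):
d/dx [4*sin(13x)]
= 4 * cos(13x) * d/dx(13x)
= 4 * 13 * cos(13x)
= 52 * cos(13x)
Evaluate at x = 0:
= 52 * cos(0)
= 52 * 1
= 52

52


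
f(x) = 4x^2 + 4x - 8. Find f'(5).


Differentiate term by term using power and sum rules:
f(x) = 4x^2 + 4x - 8
f'(x) = 8x + 4
Substitute x = 5:
f'(5) = 8 * 5 + 4
= 40 + 4
= 44

44


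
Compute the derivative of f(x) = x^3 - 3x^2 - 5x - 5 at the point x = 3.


Differentiate f(x) = x^3 - 3x^2 - 5x - 5 term by term:
f'(x) = 3x^2 - 6x - 5
Substitute x = 3:
f'(3) = 3 * 3^2 - 6 * 3 - 5
= 27 - 18 - 5
= 4

4


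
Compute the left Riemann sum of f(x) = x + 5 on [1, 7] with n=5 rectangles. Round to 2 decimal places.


Left Riemann sum uses left endpoints of each subinterval.
Interval: [1, 7], n = 5
dx = (7 - 1) / 5 = 6/5
Left endpoints: [1, 11/5, 17/5, 23/5, 29/5]
f values: [6, 36/5, 42/5, 48/5, 54/5]
Sum = dx * (sum of f values)
= 6/5 * 42
= 252/5 = 50.40

50.40


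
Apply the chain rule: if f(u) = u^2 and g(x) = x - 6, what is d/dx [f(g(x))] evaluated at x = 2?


Using the chain rule: (f(g(x)))' = f'(g(x)) * g'(x)
First, find g(2):
g(2) = 1 * 2 - 6 = -4
Next, f'(u) = 2u
And g'(x) = 1
So f'(g(2)) * g'(2)
= 2 * (-4) * 1
= -8

-8


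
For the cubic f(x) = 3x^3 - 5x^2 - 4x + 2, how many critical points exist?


Find where f'(x) = 0:
f(x) = 3x^3 - 5x^2 - 4x + 2
f'(x) = 9x^2 - 10x - 4
This is a quadratic in x. Use the discriminant to count real roots.
Discriminant = (-10)^2 - 4 * 9 * (-4)
= 100 - (-144)
= 244
Since discriminant > 0, f'(x) = 0 has 2 real solutions.
Number of critical points: 2

2


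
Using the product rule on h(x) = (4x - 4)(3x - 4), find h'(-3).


Let u(x) = 4x - 4 and v(x) = 3x - 4
u'(x) = 4
v'(x) = 3
Product rule: h'(x) = u'(x)*v(x) + u(x)*v'(x)
= 4 * (3x - 4) + (4x - 4) * 3
At x = -3:
u(-3) = 4 * (-3) - 4 = -16
v(-3) = 3 * (-3) - 4 = -13
h'(-3) = 4 * (-13) + (-16) * 3
= -52 - 48
= -100

-100


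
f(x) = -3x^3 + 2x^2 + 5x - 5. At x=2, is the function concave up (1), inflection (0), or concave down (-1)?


Concavity is determined by the sign of f''(x).
f(x) = -3x^3 + 2x^2 + 5x - 5
f'(x) = -9x^2 + 4x + 5
f''(x) = -18x + 4
f''(2) = -18 * 2 + 4
= -36 + 4
= -32
Since f''(2) < 0, the function is concave down (-1)

-1


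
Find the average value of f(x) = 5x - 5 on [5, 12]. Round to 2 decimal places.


Average value = 1/(b-a) * integral from a to b of f(x) dx
First compute the integral of 5x - 5:
F(x) = (5/2)x^2 - 5x
F(12) = 5/2 * 144 - 5 * 12 = 300
F(5) = 5/2 * 25 - 5 * 5 = 75/2
Integral = 300 - 75/2 = 525/2
Average = (525/2) / (12 - 5) = (525/2) / 7
= 75/2 = 37.50

37.50


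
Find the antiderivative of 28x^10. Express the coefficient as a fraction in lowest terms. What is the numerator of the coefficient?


Apply the power rule for integration:
integral of ax^n dx = a/(n+1) * x^(n+1) + C
integral of 28x^10 dx
= 28/11 * x^11 + C
The coefficient in lowest terms is 28/11, and its numerator is 28

28


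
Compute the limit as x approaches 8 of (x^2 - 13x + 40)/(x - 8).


Direct substitution gives 0/0, so we factor the numerator.
Factor: (x^2 - 13x + 40) = (x - 8)(x - 5)
Cancel the common factor (x - 8):
(x^2 - 13x + 40)/(x - 8) = (x - 5)
Now substitute x = 8:
= (8) - (5) = 3

3


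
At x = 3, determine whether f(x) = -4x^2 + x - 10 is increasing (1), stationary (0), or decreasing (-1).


Compute f'(x) to determine behavior:
f'(x) = -8x + 1
f'(3) = -8 * 3 + 1
= -24 + 1
= -23
Since f'(3) < 0, the function is decreasing (-1)

-1


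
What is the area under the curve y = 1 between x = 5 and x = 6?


The area under a constant function y = 1 is a rectangle.
Width = 6 - 5 = 1
Height = 1
Area = width * height
= 1 * 1
= 1

1


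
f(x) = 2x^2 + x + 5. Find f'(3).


Differentiate term by term using power and sum rules:
f(x) = 2x^2 + x + 5
f'(x) = 4x + 1
Substitute x = 3:
f'(3) = 4 * 3 + 1
= 12 + 1
= 13

13


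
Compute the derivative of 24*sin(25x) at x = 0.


Apply the chain rule to differentiate 24*sin(25x):
d/dx [24*sin(25x)]
= 24 * cos(25x) * d/dx(25x)
= 24 * 25 * cos(25x)
= 600 * cos(25x)
Evaluate at x = 0:
= 600 * cos(0)
= 600 * 1
= 600

600


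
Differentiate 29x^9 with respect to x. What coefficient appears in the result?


We apply the power rule: d/dx [ax^n] = a*n * x^(n-1)
d/dx [29x^9]
= 29 * 9 * x^(9-1)
= 261x^8
The coefficient is 261

261


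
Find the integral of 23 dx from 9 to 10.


The integral of a constant k over [a, b] equals k * (b - a).
integral from 9 to 10 of 23 dx
= 23 * (10 - 9)
= 23 * 1
= 23

23


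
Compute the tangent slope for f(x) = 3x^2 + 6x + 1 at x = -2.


The slope of the tangent line equals f'(x) at the point.
f(x) = 3x^2 + 6x + 1
f'(x) = 6x + 6
At x = -2:
f'(-2) = 6 * (-2) + 6
= -12 + 6
= -6

-6


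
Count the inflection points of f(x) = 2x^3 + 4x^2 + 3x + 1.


Inflection points occur where f''(x) = 0 and concavity changes.
f(x) = 2x^3 + 4x^2 + 3x + 1
f'(x) = 6x^2 + 8x + 3
f''(x) = 12x + 8
Set f''(x) = 0:
12x + 8 = 0
x = -8 / 12 = -2/3
Since f''(x) is linear (degree 1), it changes sign at this point.
Therefore there is exactly 1 inflection point.

1


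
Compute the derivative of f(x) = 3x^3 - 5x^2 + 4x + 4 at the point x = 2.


Differentiate f(x) = 3x^3 - 5x^2 + 4x + 4 term by term:
f'(x) = 9x^2 - 10x + 4
Substitute x = 2:
f'(2) = 9 * 2^2 - 10 * 2 + 4
= 36 - 20 + 4
= 20

20


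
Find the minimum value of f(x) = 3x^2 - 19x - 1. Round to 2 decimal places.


For a quadratic f(x) = ax^2 + bx + c with a > 0, the minimum is at the vertex.
Vertex x-coordinate: x = -b/(2a)
x = -(-19) / (2 * 3)
x = 19/6
Substitute back to find the minimum value:
f(19/6) = 3 * (19/6)^2 - 19 * (19/6) - 1
= 361/12 - 361/6 - 1
= -373/12 ≈ -31.08

-31.08


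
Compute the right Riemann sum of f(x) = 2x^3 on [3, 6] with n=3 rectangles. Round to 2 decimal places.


Right Riemann sum uses right endpoints of each subinterval.
Interval: [3, 6], n = 3
dx = (6 - 3) / 3 = 1
Right endpoints: [4, 5, 6]
f values: [128, 250, 432]
Sum = dx * (sum of f values)
= 1 * 810
= 810 = 810.00

810.00


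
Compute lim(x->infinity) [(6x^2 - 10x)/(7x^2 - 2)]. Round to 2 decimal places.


For limits at infinity with equal-degree polynomials,
we compare leading coefficients.
Numerator leading term: 6x^2
Denominator leading term: 7x^2
Divide both by x^2:
lim = (6 - 10/x) / (7 - 2/x^2)
As x -> infinity, the 1/x and 1/x^2 terms vanish:
= 6/7 ≈ 0.86

0.86


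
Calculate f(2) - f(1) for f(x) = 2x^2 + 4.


Net change = f(b) - f(a)
f(x) = 2x^2 + 4
Compute f(2):
f(2) = 2 * 2^2 + 0 * 2 + 4
= 8 + 0 + 4
= 12
Compute f(1):
f(1) = 2 * 1^2 + 0 * 1 + 4
= 2 + 0 + 4
= 6
Net change = 12 - 6 = 6

6


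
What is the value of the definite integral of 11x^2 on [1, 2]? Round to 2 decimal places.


Find the antiderivative of 11x^2:
F(x) = 11/3 * x^3
Apply the Fundamental Theorem of Calculus:
F(2) - F(1)
= 11/3 * 2^3 - 11/3 * 1^3
= 11/3 * (8 - 1)
= 11/3 * 7
= 77/3 ≈ 25.67

25.67


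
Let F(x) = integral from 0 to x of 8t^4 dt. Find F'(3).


By the Fundamental Theorem of Calculus (Part 1):
If F(x) = integral from 0 to x of f(t) dt, then F'(x) = f(x)
Here f(t) = 8t^4
So F'(x) = 8x^4
Evaluate at x = 3:
F'(3) = 8 * 3^4
= 8 * 81
= 648

648


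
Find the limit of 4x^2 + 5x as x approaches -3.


Since polynomials are continuous, we use direct substitution.
lim(x->-3) of 4x^2 + 5x
= 4 * (-3)^2 + 5 * (-3) + 0
= 36 - 15 + 0
= 21

21


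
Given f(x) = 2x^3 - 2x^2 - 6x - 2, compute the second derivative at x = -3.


First derivative:
f'(x) = 6x^2 - 4x - 6
Second derivative:
f''(x) = 12x - 4
Substitute x = -3:
f''(-3) = 12 * (-3) - 4
= -36 - 4
= -40

-40


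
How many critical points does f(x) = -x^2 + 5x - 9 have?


Find where f'(x) = 0:
f'(x) = -2x + 5
Set f'(x) = 0:
-2x + 5 = 0
x = -5 / (-2) = 5/2
This is a linear equation in x, so there is exactly one solution.
Number of critical points: 1

1


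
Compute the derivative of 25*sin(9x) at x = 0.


Apply the chain rule to differentiate 25*sin(9x):
d/dx [25*sin(9x)]
= 25 * cos(9x) * d/dx(9x)
= 25 * 9 * cos(9x)
= 225 * cos(9x)
Evaluate at x = 0:
= 225 * cos(0)
= 225 * 1
= 225

225


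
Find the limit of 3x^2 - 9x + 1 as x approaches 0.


Since polynomials are continuous, we use direct substitution.
lim(x->0) of 3x^2 - 9x + 1
= 3 * 0^2 - 9 * 0 + 1
= 0 + 0 + 1
= 1

1


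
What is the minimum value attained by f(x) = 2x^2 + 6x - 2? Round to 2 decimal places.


For a quadratic f(x) = ax^2 + bx + c with a > 0, the minimum is at the vertex.
Vertex x-coordinate: x = -b/(2a)
x = -(6) / (2 * 2)
x = -6/4 = -3/2
Substitute back to find the minimum value:
f(-3/2) = 2 * (-3/2)^2 + 6 * (-3/2) - 2
= 9/2 - 9 - 2
= -13/2 = -6.50

-6.50


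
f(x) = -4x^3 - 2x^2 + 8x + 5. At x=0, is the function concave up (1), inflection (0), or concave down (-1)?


Concavity is determined by the sign of f''(x).
f(x) = -4x^3 - 2x^2 + 8x + 5
f'(x) = -12x^2 - 4x + 8
f''(x) = -24x - 4
f''(0) = -24 * 0 - 4
= 0 - 4
= -4
Since f''(0) < 0, the function is concave down (-1)

-1


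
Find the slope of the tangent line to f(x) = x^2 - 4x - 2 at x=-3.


The slope of the tangent line equals f'(x) at the point.
f(x) = x^2 - 4x - 2
f'(x) = 2x - 4
At x = -3:
f'(-3) = 2 * (-3) - 4
= -6 - 4
= -10

-10


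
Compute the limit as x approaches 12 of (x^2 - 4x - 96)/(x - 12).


Direct substitution gives 0/0, so we factor the numerator.
Factor: (x^2 - 4x - 96) = (x - 12)(x + 8)
Cancel the common factor (x - 12):
(x^2 - 4x - 96)/(x - 12) = (x + 8)
Now substitute x = 12:
= (12) - (-8) = 20

20


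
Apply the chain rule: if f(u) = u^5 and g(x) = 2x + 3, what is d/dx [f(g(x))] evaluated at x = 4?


Using the chain rule: (f(g(x)))' = f'(g(x)) * g'(x)
First, find g(4):
g(4) = 2 * 4 + 3 = 11
Next, f'(u) = 5u^4
And g'(x) = 2
So f'(g(4)) * g'(4)
= 5 * 11^4 * 2
= 5 * 14641 * 2
= 146410

146410


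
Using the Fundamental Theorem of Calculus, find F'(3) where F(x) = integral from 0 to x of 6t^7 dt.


By the Fundamental Theorem of Calculus (Part 1):
If F(x) = integral from 0 to x of f(t) dt, then F'(x) = f(x)
Here f(t) = 6t^7
So F'(x) = 6x^7
Evaluate at x = 3:
F'(3) = 6 * 3^7
= 6 * 2187
= 13122

13122


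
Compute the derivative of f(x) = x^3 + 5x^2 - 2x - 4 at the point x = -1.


Differentiate f(x) = x^3 + 5x^2 - 2x - 4 term by term:
f'(x) = 3x^2 + 10x - 2
Substitute x = -1:
f'(-1) = 3 * (-1)^2 + 10 * (-1) - 2
= 3 - 10 - 2
= -9

-9


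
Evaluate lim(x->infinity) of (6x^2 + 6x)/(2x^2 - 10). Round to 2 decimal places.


For limits at infinity with equal-degree polynomials,
we compare leading coefficients.
Numerator leading term: 6x^2
Denominator leading term: 2x^2
Divide both by x^2:
lim = (6 + 6/x) / (2 - 10/x^2)
As x -> infinity, the 1/x and 1/x^2 terms vanish:
= 6/2 = 3 = 3.00

3.00


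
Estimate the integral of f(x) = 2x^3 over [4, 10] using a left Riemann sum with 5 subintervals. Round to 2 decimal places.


Left Riemann sum uses left endpoints of each subinterval.
Interval: [4, 10], n = 5
dx = (10 - 4) / 5 = 6/5
Left endpoints: [4, 26/5, 32/5, 38/5, 44/5]
f values: [128, 35152/125, 65536/125, 109744/125, 170368/125]
Sum = dx * (sum of f values)
= 6/5 * 15872/5
= 95232/25 = 3809.28

3809.28


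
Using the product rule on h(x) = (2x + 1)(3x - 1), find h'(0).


Let u(x) = 2x + 1 and v(x) = 3x - 1
u'(x) = 2
v'(x) = 3
Product rule: h'(x) = u'(x)*v(x) + u(x)*v'(x)
= 2 * (3x - 1) + (2x + 1) * 3
At x = 0:
u(0) = 2 * 0 + 1 = 1
v(0) = 3 * 0 - 1 = -1
h'(0) = 2 * (-1) + 1 * 3
= -2 + 3
= 1

1


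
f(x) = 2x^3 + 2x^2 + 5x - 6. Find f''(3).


First derivative:
f'(x) = 6x^2 + 4x + 5
Second derivative:
f''(x) = 12x + 4
Substitute x = 3:
f''(3) = 12 * 3 + 4
= 36 + 4
= 40

40


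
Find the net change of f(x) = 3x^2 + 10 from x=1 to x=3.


Net change = f(b) - f(a)
f(x) = 3x^2 + 10
Compute f(3):
f(3) = 3 * 3^2 + 0 * 3 + 10
= 27 + 0 + 10
= 37
Compute f(1):
f(1) = 3 * 1^2 + 0 * 1 + 10
= 3 + 0 + 10
= 13
Net change = 37 - 13 = 24

24


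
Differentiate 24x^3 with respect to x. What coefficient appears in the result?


We apply the power rule: d/dx [ax^n] = a*n * x^(n-1)
d/dx [24x^3]
= 24 * 3 * x^(3-1)
= 72x^2
The coefficient is 72

72


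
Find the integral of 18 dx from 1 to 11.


The integral of a constant k over [a, b] equals k * (b - a).
integral from 1 to 11 of 18 dx
= 18 * (11 - 1)
= 18 * 10
= 180

180


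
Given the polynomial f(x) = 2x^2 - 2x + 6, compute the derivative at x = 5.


Differentiate term by term using power and sum rules:
f(x) = 2x^2 - 2x + 6
f'(x) = 4x - 2
Substitute x = 5:
f'(5) = 4 * 5 - 2
= 20 - 2
= 18

18


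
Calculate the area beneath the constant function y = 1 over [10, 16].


The area under a constant function y = 1 is a rectangle.
Width = 16 - 10 = 6
Height = 1
Area = width * height
= 6 * 1
= 6

6


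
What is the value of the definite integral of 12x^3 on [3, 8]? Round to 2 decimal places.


Find the antiderivative of 12x^3:
F(x) = 12/4 * x^4
Apply the Fundamental Theorem of Calculus:
F(8) - F(3)
= 12/4 * 8^4 - 12/4 * 3^4
= 12/4 * (4096 - 81)
= 12/4 * 4015
= 12045 = 12045.00

12045.00


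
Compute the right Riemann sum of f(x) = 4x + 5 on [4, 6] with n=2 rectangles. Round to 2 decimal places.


Right Riemann sum uses right endpoints of each subinterval.
Interval: [4, 6], n = 2
dx = (6 - 4) / 2 = 1
Right endpoints: [5, 6]
f values: [25, 29]
Sum = dx * (sum of f values)
= 1 * 54
= 54 = 54.00

54.00


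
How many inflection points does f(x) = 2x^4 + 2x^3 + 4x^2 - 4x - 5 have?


Inflection points occur where f''(x) = 0 and concavity changes.
f(x) = 2x^4 + 2x^3 + 4x^2 - 4x - 5
f'(x) = 8x^3 + 6x^2 + 8x - 4
f''(x) = 24x^2 + 12x + 8
This is a quadratic in x. Use the discriminant to count real roots.
Discriminant = (12)^2 - 4 * 24 * 8
= 144 - 768
= -624
Since discriminant < 0, f''(x) = 0 has no real solutions.
Number of inflection points: 0

0


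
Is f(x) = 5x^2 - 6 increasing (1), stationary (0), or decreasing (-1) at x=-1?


Compute f'(x) to determine behavior:
f'(x) = 10x
f'(-1) = 10 * (-1) + 0
= -10 + 0
= -10
Since f'(-1) < 0, the function is decreasing (-1)

-1


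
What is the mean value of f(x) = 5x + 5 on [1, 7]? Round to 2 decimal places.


Average value = 1/(b-a) * integral from a to b of f(x) dx
First compute the integral of 5x + 5:
F(x) = (5/2)x^2 + 5x
F(7) = 5/2 * 49 + 5 * 7 = 315/2
F(1) = 5/2 * 1 + 5 * 1 = 15/2
Integral = 315/2 - 15/2 = 150
Average = 150 / (7 - 1) = 150 / 6
= 25 = 25.00

25.00


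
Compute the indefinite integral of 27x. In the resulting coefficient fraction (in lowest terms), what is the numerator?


Apply the power rule for integration:
integral of ax^n dx = a/(n+1) * x^(n+1) + C
integral of 27x dx
= 27/2 * x^2 + C
The coefficient in lowest terms is 27/2, and its numerator is 27

27


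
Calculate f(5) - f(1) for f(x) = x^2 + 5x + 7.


Net change = f(b) - f(a)
f(x) = x^2 + 5x + 7
Compute f(5):
f(5) = 1 * 5^2 + 5 * 5 + 7
= 25 + 25 + 7
= 57
Compute f(1):
f(1) = 1 * 1^2 + 5 * 1 + 7
= 1 + 5 + 7
= 13
Net change = 57 - 13 = 44

44


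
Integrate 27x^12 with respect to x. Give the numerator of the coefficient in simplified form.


Apply the power rule for integration:
integral of ax^n dx = a/(n+1) * x^(n+1) + C
integral of 27x^12 dx
= 27/13 * x^13 + C
The coefficient in lowest terms is 27/13, and its numerator is 27

27


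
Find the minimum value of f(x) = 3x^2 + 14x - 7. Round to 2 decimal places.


For a quadratic f(x) = ax^2 + bx + c with a > 0, the minimum is at the vertex.
Vertex x-coordinate: x = -b/(2a)
x = -(14) / (2 * 3)
x = -14/6 = -7/3
Substitute back to find the minimum value:
f(-7/3) = 3 * (-7/3)^2 + 14 * (-7/3) - 7
= 49/3 - 98/3 - 7
= -70/3 ≈ -23.33

-23.33


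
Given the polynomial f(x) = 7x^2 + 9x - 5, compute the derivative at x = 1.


Differentiate term by term using power and sum rules:
f(x) = 7x^2 + 9x - 5
f'(x) = 14x + 9
Substitute x = 1:
f'(1) = 14 * 1 + 9
= 14 + 9
= 23

23


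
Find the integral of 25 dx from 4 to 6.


The integral of a constant k over [a, b] equals k * (b - a).
integral from 4 to 6 of 25 dx
= 25 * (6 - 4)
= 25 * 2
= 50

50


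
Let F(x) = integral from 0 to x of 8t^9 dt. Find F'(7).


By the Fundamental Theorem of Calculus (Part 1):
If F(x) = integral from 0 to x of f(t) dt, then F'(x) = f(x)
Here f(t) = 8t^9
So F'(x) = 8x^9
Evaluate at x = 7:
F'(7) = 8 * 7^9
= 8 * 40353607
= 322828856

322828856


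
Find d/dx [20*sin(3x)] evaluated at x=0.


Apply the chain rule to differentiate 20*sin(3x):
d/dx [20*sin(3x)]
= 20 * cos(3x) * d/dx(3x)
= 20 * 3 * cos(3x)
= 60 * cos(3x)
Evaluate at x = 0:
= 60 * cos(0)
= 60 * 1
= 60

60


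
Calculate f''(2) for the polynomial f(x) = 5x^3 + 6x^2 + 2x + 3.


First derivative:
f'(x) = 15x^2 + 12x + 2
Second derivative:
f''(x) = 30x + 12
Substitute x = 2:
f''(2) = 30 * 2 + 12
= 60 + 12
= 72

72


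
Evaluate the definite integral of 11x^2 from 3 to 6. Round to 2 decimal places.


Find the antiderivative of 11x^2:
F(x) = 11/3 * x^3
Apply the Fundamental Theorem of Calculus:
F(6) - F(3)
= 11/3 * 6^3 - 11/3 * 3^3
= 11/3 * (216 - 27)
= 11/3 * 189
= 693 = 693.00

693.00


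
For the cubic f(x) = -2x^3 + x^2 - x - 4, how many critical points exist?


Find where f'(x) = 0:
f(x) = -2x^3 + x^2 - x - 4
f'(x) = -6x^2 + 2x - 1
This is a quadratic in x. Use the discriminant to count real roots.
Discriminant = (2)^2 - 4 * (-6) * (-1)
= 4 - 24
= -20
Since discriminant < 0, f'(x) = 0 has no real solutions.
Number of critical points: 0

0


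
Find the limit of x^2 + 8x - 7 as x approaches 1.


Since polynomials are continuous, we use direct substitution.
lim(x->1) of x^2 + 8x - 7
= 1 * 1^2 + 8 * 1 - 7
= 1 + 8 - 7
= 2

2


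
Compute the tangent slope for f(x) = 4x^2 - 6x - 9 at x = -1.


The slope of the tangent line equals f'(x) at the point.
f(x) = 4x^2 - 6x - 9
f'(x) = 8x - 6
At x = -1:
f'(-1) = 8 * (-1) - 6
= -8 - 6
= -14

-14


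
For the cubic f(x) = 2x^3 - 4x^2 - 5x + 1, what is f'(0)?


Differentiate f(x) = 2x^3 - 4x^2 - 5x + 1 term by term:
f'(x) = 6x^2 - 8x - 5
Substitute x = 0:
f'(0) = 6 * 0^2 - 8 * 0 - 5
= 0 + 0 - 5
= -5

-5


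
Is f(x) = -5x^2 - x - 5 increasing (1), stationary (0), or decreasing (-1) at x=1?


Compute f'(x) to determine behavior:
f'(x) = -10x - 1
f'(1) = -10 * 1 - 1
= -10 - 1
= -11
Since f'(1) < 0, the function is decreasing (-1)

-1


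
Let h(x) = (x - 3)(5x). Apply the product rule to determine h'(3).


Let u(x) = x - 3 and v(x) = 5x
u'(x) = 1
v'(x) = 5
Product rule: h'(x) = u'(x)*v(x) + u(x)*v'(x)
= 1 * (5x) + (x - 3) * 5
At x = 3:
u(3) = 1 * 3 - 3 = 0
v(3) = 5 * 3 + 0 = 15
h'(3) = 1 * 15 + 0 * 5
= 15 + 0
= 15

15


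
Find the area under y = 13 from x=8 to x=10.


The area under a constant function y = 13 is a rectangle.
Width = 10 - 8 = 2
Height = 13
Area = width * height
= 2 * 13
= 26

26


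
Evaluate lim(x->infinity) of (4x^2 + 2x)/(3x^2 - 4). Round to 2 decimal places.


For limits at infinity with equal-degree polynomials,
we compare leading coefficients.
Numerator leading term: 4x^2
Denominator leading term: 3x^2
Divide both by x^2:
lim = (4 + 2/x) / (3 - 4/x^2)
As x -> infinity, the 1/x and 1/x^2 terms vanish:
= 4/3 ≈ 1.33

1.33


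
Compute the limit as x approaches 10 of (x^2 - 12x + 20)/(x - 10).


Direct substitution gives 0/0, so we factor the numerator.
Factor: (x^2 - 12x + 20) = (x - 10)(x - 2)
Cancel the common factor (x - 10):
(x^2 - 12x + 20)/(x - 10) = (x - 2)
Now substitute x = 10:
= (10) - (2) = 8

8


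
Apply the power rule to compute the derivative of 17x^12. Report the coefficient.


We apply the power rule: d/dx [ax^n] = a*n * x^(n-1)
d/dx [17x^12]
= 17 * 12 * x^(12-1)
= 204x^11
The coefficient is 204

204


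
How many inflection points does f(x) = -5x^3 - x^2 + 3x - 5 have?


Inflection points occur where f''(x) = 0 and concavity changes.
f(x) = -5x^3 - x^2 + 3x - 5
f'(x) = -15x^2 - 2x + 3
f''(x) = -30x - 2
Set f''(x) = 0:
-30x - 2 = 0
x = 2 / (-30) = -1/15
Since f''(x) is linear (degree 1), it changes sign at this point.
Therefore there is exactly 1 inflection point.

1


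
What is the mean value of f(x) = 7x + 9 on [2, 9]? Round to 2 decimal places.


Average value = 1/(b-a) * integral from a to b of f(x) dx
First compute the integral of 7x + 9:
F(x) = (7/2)x^2 + 9x
F(9) = 7/2 * 81 + 9 * 9 = 729/2
F(2) = 7/2 * 4 + 9 * 2 = 32
Integral = 729/2 - 32 = 665/2
Average = (665/2) / (9 - 2) = (665/2) / 7
= 95/2 = 47.50

47.50


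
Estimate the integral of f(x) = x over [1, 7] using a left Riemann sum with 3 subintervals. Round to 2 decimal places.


Left Riemann sum uses left endpoints of each subinterval.
Interval: [1, 7], n = 3
dx = (7 - 1) / 3 = 2
Left endpoints: [1, 3, 5]
f values: [1, 3, 5]
Sum = dx * (sum of f values)
= 2 * 9
= 18 = 18.00

18.00


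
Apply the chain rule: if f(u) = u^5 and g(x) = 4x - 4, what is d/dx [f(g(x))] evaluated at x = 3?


Using the chain rule: (f(g(x)))' = f'(g(x)) * g'(x)
First, find g(3):
g(3) = 4 * 3 - 4 = 8
Next, f'(u) = 5u^4
And g'(x) = 4
So f'(g(3)) * g'(3)
= 5 * 8^4 * 4
= 5 * 4096 * 4
= 81920

81920


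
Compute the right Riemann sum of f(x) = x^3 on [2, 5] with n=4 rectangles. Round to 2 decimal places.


Right Riemann sum uses right endpoints of each subinterval.
Interval: [2, 5], n = 4
dx = (5 - 2) / 4 = 3/4
Right endpoints: [11/4, 7/2, 17/4, 5]
f values: [1331/64, 343/8, 4913/64, 125]
Sum = dx * (sum of f values)
= 3/4 * 4247/16
= 12741/64 ≈ 199.08

199.08


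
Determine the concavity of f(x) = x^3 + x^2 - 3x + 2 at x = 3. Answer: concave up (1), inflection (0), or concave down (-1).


Concavity is determined by the sign of f''(x).
f(x) = x^3 + x^2 - 3x + 2
f'(x) = 3x^2 + 2x - 3
f''(x) = 6x + 2
f''(3) = 6 * 3 + 2
= 18 + 2
= 20
Since f''(3) > 0, the function is concave up (1)

1


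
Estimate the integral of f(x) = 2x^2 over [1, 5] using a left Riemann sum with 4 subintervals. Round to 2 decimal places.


Left Riemann sum uses left endpoints of each subinterval.
Interval: [1, 5], n = 4
dx = (5 - 1) / 4 = 1
Left endpoints: [1, 2, 3, 4]
f values: [2, 8, 18, 32]
Sum = dx * (sum of f values)
= 1 * 60
= 60 = 60.00

60.00


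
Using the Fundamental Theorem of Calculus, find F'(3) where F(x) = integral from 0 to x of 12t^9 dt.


By the Fundamental Theorem of Calculus (Part 1):
If F(x) = integral from 0 to x of f(t) dt, then F'(x) = f(x)
Here f(t) = 12t^9
So F'(x) = 12x^9
Evaluate at x = 3:
F'(3) = 12 * 3^9
= 12 * 19683
= 236196

236196


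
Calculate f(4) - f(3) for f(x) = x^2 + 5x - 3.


Net change = f(b) - f(a)
f(x) = x^2 + 5x - 3
Compute f(4):
f(4) = 1 * 4^2 + 5 * 4 - 3
= 16 + 20 - 3
= 33
Compute f(3):
f(3) = 1 * 3^2 + 5 * 3 - 3
= 9 + 15 - 3
= 21
Net change = 33 - 21 = 12

12


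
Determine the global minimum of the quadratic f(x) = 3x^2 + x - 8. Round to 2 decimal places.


For a quadratic f(x) = ax^2 + bx + c with a > 0, the minimum is at the vertex.
Vertex x-coordinate: x = -b/(2a)
x = -(1) / (2 * 3)
x = -1/6
Substitute back to find the minimum value:
f(-1/6) = 3 * (-1/6)^2 + 1 * (-1/6) - 8
= 1/12 - 1/6 - 8
= -97/12 ≈ -8.08

-8.08


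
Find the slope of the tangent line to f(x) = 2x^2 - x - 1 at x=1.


The slope of the tangent line equals f'(x) at the point.
f(x) = 2x^2 - x - 1
f'(x) = 4x - 1
At x = 1:
f'(1) = 4 * 1 - 1
= 4 - 1
= 3

3


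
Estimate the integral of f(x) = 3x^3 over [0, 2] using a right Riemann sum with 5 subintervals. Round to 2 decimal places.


Right Riemann sum uses right endpoints of each subinterval.
Interval: [0, 2], n = 5
dx = (2 - 0) / 5 = 2/5
Right endpoints: [2/5, 4/5, 6/5, 8/5, 2]
f values: [24/125, 192/125, 648/125, 1536/125, 24]
Sum = dx * (sum of f values)
= 2/5 * 216/5
= 432/25 = 17.28

17.28


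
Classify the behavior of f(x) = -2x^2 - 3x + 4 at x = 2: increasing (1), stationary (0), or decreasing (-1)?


Compute f'(x) to determine behavior:
f'(x) = -4x - 3
f'(2) = -4 * 2 - 3
= -8 - 3
= -11
Since f'(2) < 0, the function is decreasing (-1)

-1


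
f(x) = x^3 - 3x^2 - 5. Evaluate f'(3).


Differentiate f(x) = x^3 - 3x^2 - 5 term by term:
f'(x) = 3x^2 - 6x
Substitute x = 3:
f'(3) = 3 * 3^2 - 6 * 3 + 0
= 27 - 18 + 0
= 9

9


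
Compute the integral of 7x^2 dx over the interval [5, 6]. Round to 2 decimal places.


Find the antiderivative of 7x^2:
F(x) = 7/3 * x^3
Apply the Fundamental Theorem of Calculus:
F(6) - F(5)
= 7/3 * 6^3 - 7/3 * 5^3
= 7/3 * (216 - 125)
= 7/3 * 91
= 637/3 ≈ 212.33

212.33


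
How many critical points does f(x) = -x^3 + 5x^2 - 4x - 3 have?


Find where f'(x) = 0:
f(x) = -x^3 + 5x^2 - 4x - 3
f'(x) = -3x^2 + 10x - 4
This is a quadratic in x. Use the discriminant to count real roots.
Discriminant = (10)^2 - 4 * (-3) * (-4)
= 100 - 48
= 52
Since discriminant > 0, f'(x) = 0 has 2 real solutions.
Number of critical points: 2

2


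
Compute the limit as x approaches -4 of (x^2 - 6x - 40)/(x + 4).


Direct substitution gives 0/0, so we factor the numerator.
Factor: (x^2 - 6x - 40) = (x + 4)(x - 10)
Cancel the common factor (x + 4):
(x^2 - 6x - 40)/(x + 4) = (x - 10)
Now substitute x = -4:
= (-4) - (10) = -14

-14


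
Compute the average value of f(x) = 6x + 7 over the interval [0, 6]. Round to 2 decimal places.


Average value = 1/(b-a) * integral from a to b of f(x) dx
First compute the integral of 6x + 7:
F(x) = 3x^2 + 7x
F(6) = 3 * 36 + 7 * 6 = 150
F(0) = 3 * 0 + 7 * 0 = 0
Integral = 150 - 0 = 150
Average = 150 / (6 - 0) = 150 / 6
= 25 = 25.00

25.00


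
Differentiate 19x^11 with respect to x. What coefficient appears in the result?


We apply the power rule: d/dx [ax^n] = a*n * x^(n-1)
d/dx [19x^11]
= 19 * 11 * x^(11-1)
= 209x^10
The coefficient is 209

209


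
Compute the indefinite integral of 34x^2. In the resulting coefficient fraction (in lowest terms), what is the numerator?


Apply the power rule for integration:
integral of ax^n dx = a/(n+1) * x^(n+1) + C
integral of 34x^2 dx
= 34/3 * x^3 + C
The coefficient in lowest terms is 34/3, and its numerator is 34

34


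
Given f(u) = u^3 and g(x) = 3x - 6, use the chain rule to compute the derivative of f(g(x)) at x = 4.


Using the chain rule: (f(g(x)))' = f'(g(x)) * g'(x)
First, find g(4):
g(4) = 3 * 4 - 6 = 6
Next, f'(u) = 3u^2
And g'(x) = 3
So f'(g(4)) * g'(4)
= 3 * 6^2 * 3
= 3 * 36 * 3
= 324

324


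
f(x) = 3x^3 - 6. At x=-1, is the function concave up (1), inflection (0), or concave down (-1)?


Concavity is determined by the sign of f''(x).
f(x) = 3x^3 - 6
f'(x) = 9x^2
f''(x) = 18x
f''(-1) = 18 * (-1) + 0
= -18 + 0
= -18
Since f''(-1) < 0, the function is concave down (-1)

-1


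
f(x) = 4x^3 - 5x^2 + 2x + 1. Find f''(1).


First derivative:
f'(x) = 12x^2 - 10x + 2
Second derivative:
f''(x) = 24x - 10
Substitute x = 1:
f''(1) = 24 * 1 - 10
= 24 - 10
= 14

14


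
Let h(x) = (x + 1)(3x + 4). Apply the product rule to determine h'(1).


Let u(x) = x + 1 and v(x) = 3x + 4
u'(x) = 1
v'(x) = 3
Product rule: h'(x) = u'(x)*v(x) + u(x)*v'(x)
= 1 * (3x + 4) + (x + 1) * 3
At x = 1:
u(1) = 1 * 1 + 1 = 2
v(1) = 3 * 1 + 4 = 7
h'(1) = 1 * 7 + 2 * 3
= 7 + 6
= 13

13


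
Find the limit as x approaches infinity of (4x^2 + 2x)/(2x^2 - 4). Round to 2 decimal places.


For limits at infinity with equal-degree polynomials,
we compare leading coefficients.
Numerator leading term: 4x^2
Denominator leading term: 2x^2
Divide both by x^2:
lim = (4 + 2/x) / (2 - 4/x^2)
As x -> infinity, the 1/x and 1/x^2 terms vanish:
= 4/2 = 2 = 2.00

2.00


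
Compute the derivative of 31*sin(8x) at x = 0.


Apply the chain rule to differentiate 31*sin(8x):
d/dx [31*sin(8x)]
= 31 * cos(8x) * d/dx(8x)
= 31 * 8 * cos(8x)
= 248 * cos(8x)
Evaluate at x = 0:
= 248 * cos(0)
= 248 * 1
= 248

248


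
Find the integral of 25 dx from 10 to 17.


The integral of a constant k over [a, b] equals k * (b - a).
integral from 10 to 17 of 25 dx
= 25 * (17 - 10)
= 25 * 7
= 175

175


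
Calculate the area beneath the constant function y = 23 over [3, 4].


The area under a constant function y = 23 is a rectangle.
Width = 4 - 3 = 1
Height = 23
Area = width * height
= 1 * 23
= 23

23


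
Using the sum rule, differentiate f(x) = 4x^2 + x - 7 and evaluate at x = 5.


Differentiate term by term using power and sum rules:
f(x) = 4x^2 + x - 7
f'(x) = 8x + 1
Substitute x = 5:
f'(5) = 8 * 5 + 1
= 40 + 1
= 41

41


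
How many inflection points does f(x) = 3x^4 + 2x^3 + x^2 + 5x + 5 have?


Inflection points occur where f''(x) = 0 and concavity changes.
f(x) = 3x^4 + 2x^3 + x^2 + 5x + 5
f'(x) = 12x^3 + 6x^2 + 2x + 5
f''(x) = 36x^2 + 12x + 2
This is a quadratic in x. Use the discriminant to count real roots.
Discriminant = (12)^2 - 4 * 36 * 2
= 144 - 288
= -144
Since discriminant < 0, f''(x) = 0 has no real solutions.
Number of inflection points: 0

0


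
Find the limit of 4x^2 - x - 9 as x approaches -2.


Since polynomials are continuous, we use direct substitution.
lim(x->-2) of 4x^2 - x - 9
= 4 * (-2)^2 - 1 * (-2) - 9
= 16 + 2 - 9
= 9

9


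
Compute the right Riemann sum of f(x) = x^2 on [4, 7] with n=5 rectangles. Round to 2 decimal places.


Right Riemann sum uses right endpoints of each subinterval.
Interval: [4, 7], n = 5
dx = (7 - 4) / 5 = 3/5
Right endpoints: [23/5, 26/5, 29/5, 32/5, 7]
f values: [529/25, 676/25, 841/25, 1024/25, 49]
Sum = dx * (sum of f values)
= 3/5 * 859/5
= 2577/25 = 103.08

103.08


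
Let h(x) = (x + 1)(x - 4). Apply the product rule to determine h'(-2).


Let u(x) = x + 1 and v(x) = x - 4
u'(x) = 1
v'(x) = 1
Product rule: h'(x) = u'(x)*v(x) + u(x)*v'(x)
= 1 * (x - 4) + (x + 1) * 1
At x = -2:
u(-2) = 1 * (-2) + 1 = -1
v(-2) = 1 * (-2) - 4 = -6
h'(-2) = 1 * (-6) + (-1) * 1
= -6 - 1
= -7

-7


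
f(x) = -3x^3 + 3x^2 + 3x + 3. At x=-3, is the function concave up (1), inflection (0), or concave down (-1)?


Concavity is determined by the sign of f''(x).
f(x) = -3x^3 + 3x^2 + 3x + 3
f'(x) = -9x^2 + 6x + 3
f''(x) = -18x + 6
f''(-3) = -18 * (-3) + 6
= 54 + 6
= 60
Since f''(-3) > 0, the function is concave up (1)

1


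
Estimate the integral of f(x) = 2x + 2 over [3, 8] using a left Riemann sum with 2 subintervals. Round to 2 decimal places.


Left Riemann sum uses left endpoints of each subinterval.
Interval: [3, 8], n = 2
dx = (8 - 3) / 2 = 5/2
Left endpoints: [3, 11/2]
f values: [8, 13]
Sum = dx * (sum of f values)
= 5/2 * 21
= 105/2 = 52.50

52.50


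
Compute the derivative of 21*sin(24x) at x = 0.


Apply the chain rule to differentiate 21*sin(24x):
d/dx [21*sin(24x)]
= 21 * cos(24x) * d/dx(24x)
= 21 * 24 * cos(24x)
= 504 * cos(24x)
Evaluate at x = 0:
= 504 * cos(0)
= 504 * 1
= 504

504


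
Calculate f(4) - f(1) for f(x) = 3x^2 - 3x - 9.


Net change = f(b) - f(a)
f(x) = 3x^2 - 3x - 9
Compute f(4):
f(4) = 3 * 4^2 - 3 * 4 - 9
= 48 - 12 - 9
= 27
Compute f(1):
f(1) = 3 * 1^2 - 3 * 1 - 9
= 3 - 3 - 9
= -9
Net change = 27 - (-9) = 36

36


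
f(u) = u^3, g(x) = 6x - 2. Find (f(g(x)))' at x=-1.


Using the chain rule: (f(g(x)))' = f'(g(x)) * g'(x)
First, find g(-1):
g(-1) = 6 * (-1) - 2 = -8
Next, f'(u) = 3u^2
And g'(x) = 6
So f'(g(-1)) * g'(-1)
= 3 * (-8)^2 * 6
= 3 * 64 * 6
= 1152

1152


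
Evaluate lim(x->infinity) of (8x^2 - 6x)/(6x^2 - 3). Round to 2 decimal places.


For limits at infinity with equal-degree polynomials,
we compare leading coefficients.
Numerator leading term: 8x^2
Denominator leading term: 6x^2
Divide both by x^2:
lim = (8 - 6/x) / (6 - 3/x^2)
As x -> infinity, the 1/x and 1/x^2 terms vanish:
= 8/6 = 4/3 ≈ 1.33

1.33


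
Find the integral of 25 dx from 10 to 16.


The integral of a constant k over [a, b] equals k * (b - a).
integral from 10 to 16 of 25 dx
= 25 * (16 - 10)
= 25 * 6
= 150

150


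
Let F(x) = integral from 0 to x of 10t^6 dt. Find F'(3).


By the Fundamental Theorem of Calculus (Part 1):
If F(x) = integral from 0 to x of f(t) dt, then F'(x) = f(x)
Here f(t) = 10t^6
So F'(x) = 10x^6
Evaluate at x = 3:
F'(3) = 10 * 3^6
= 10 * 729
= 7290

7290


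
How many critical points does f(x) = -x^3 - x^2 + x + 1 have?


Find where f'(x) = 0:
f(x) = -x^3 - x^2 + x + 1
f'(x) = -3x^2 - 2x + 1
This is a quadratic in x. Use the discriminant to count real roots.
Discriminant = (-2)^2 - 4 * (-3) * 1
= 4 - (-12)
= 16
Since discriminant > 0, f'(x) = 0 has 2 real solutions.
Number of critical points: 2

2


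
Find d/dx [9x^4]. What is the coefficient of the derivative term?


We apply the power rule: d/dx [ax^n] = a*n * x^(n-1)
d/dx [9x^4]
= 9 * 4 * x^(4-1)
= 36x^3
The coefficient is 36

36


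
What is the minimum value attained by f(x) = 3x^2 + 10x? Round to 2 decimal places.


For a quadratic f(x) = ax^2 + bx + c with a > 0, the minimum is at the vertex.
Vertex x-coordinate: x = -b/(2a)
x = -(10) / (2 * 3)
x = -10/6 = -5/3
Substitute back to find the minimum value:
f(-5/3) = 3 * (-5/3)^2 + 10 * (-5/3) + 0
= 25/3 - 50/3 + 0
= -25/3 ≈ -8.33

-8.33


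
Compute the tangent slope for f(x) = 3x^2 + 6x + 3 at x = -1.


The slope of the tangent line equals f'(x) at the point.
f(x) = 3x^2 + 6x + 3
f'(x) = 6x + 6
At x = -1:
f'(-1) = 6 * (-1) + 6
= -6 + 6
= 0

0


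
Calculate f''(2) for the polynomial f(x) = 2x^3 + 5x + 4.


First derivative:
f'(x) = 6x^2 + 5
Second derivative:
f''(x) = 12x
Substitute x = 2:
f''(2) = 12 * 2 + 0
= 24 + 0
= 24

24


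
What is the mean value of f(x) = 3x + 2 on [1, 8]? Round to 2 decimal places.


Average value = 1/(b-a) * integral from a to b of f(x) dx
First compute the integral of 3x + 2:
F(x) = (3/2)x^2 + 2x
F(8) = 3/2 * 64 + 2 * 8 = 112
F(1) = 3/2 * 1 + 2 * 1 = 7/2
Integral = 112 - 7/2 = 217/2
Average = (217/2) / (8 - 1) = (217/2) / 7
= 31/2 = 15.50

15.50


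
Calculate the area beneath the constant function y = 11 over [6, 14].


The area under a constant function y = 11 is a rectangle.
Width = 14 - 6 = 8
Height = 11
Area = width * height
= 8 * 11
= 88

88


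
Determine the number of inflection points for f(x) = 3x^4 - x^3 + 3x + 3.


Inflection points occur where f''(x) = 0 and concavity changes.
f(x) = 3x^4 - x^3 + 3x + 3
f'(x) = 12x^3 - 3x^2 + 3
f''(x) = 36x^2 - 6x
This is a quadratic in x. Use the discriminant to count real roots.
Discriminant = (-6)^2 - 4 * 36 * 0
= 36 - 0
= 36
Since discriminant > 0, f''(x) = 0 has 2 distinct real solutions.
A quadratic with two distinct real roots changes sign at each root, so concavity changes at both.
Number of inflection points: 2

2


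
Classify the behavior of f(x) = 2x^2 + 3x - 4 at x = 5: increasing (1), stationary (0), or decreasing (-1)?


Compute f'(x) to determine behavior:
f'(x) = 4x + 3
f'(5) = 4 * 5 + 3
= 20 + 3
= 23
Since f'(5) > 0, the function is increasing (1)

1


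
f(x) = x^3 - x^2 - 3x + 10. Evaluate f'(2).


Differentiate f(x) = x^3 - x^2 - 3x + 10 term by term:
f'(x) = 3x^2 - 2x - 3
Substitute x = 2:
f'(2) = 3 * 2^2 - 2 * 2 - 3
= 12 - 4 - 3
= 5

5


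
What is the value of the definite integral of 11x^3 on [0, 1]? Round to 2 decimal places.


Find the antiderivative of 11x^3:
F(x) = 11/4 * x^4
Apply the Fundamental Theorem of Calculus:
F(1) - F(0)
= 11/4 * 1^4 - 11/4 * 0^4
= 11/4 * (1 - 0)
= 11/4 * 1
= 11/4 = 2.75

2.75


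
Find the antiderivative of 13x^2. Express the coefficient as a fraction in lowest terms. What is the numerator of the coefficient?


Apply the power rule for integration:
integral of ax^n dx = a/(n+1) * x^(n+1) + C
integral of 13x^2 dx
= 13/3 * x^3 + C
The coefficient in lowest terms is 13/3, and its numerator is 13

13


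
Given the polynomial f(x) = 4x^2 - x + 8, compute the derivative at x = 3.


Differentiate term by term using power and sum rules:
f(x) = 4x^2 - x + 8
f'(x) = 8x - 1
Substitute x = 3:
f'(3) = 8 * 3 - 1
= 24 - 1
= 23

23


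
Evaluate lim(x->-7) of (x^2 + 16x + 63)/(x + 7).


Direct substitution gives 0/0, so we factor the numerator.
Factor: (x^2 + 16x + 63) = (x + 7)(x + 9)
Cancel the common factor (x + 7):
(x^2 + 16x + 63)/(x + 7) = (x + 9)
Now substitute x = -7:
= (-7) - (-9) = 2

2


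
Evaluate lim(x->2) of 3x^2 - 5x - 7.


Since polynomials are continuous, we use direct substitution.
lim(x->2) of 3x^2 - 5x - 7
= 3 * 2^2 - 5 * 2 - 7
= 12 - 10 - 7
= -5

-5
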